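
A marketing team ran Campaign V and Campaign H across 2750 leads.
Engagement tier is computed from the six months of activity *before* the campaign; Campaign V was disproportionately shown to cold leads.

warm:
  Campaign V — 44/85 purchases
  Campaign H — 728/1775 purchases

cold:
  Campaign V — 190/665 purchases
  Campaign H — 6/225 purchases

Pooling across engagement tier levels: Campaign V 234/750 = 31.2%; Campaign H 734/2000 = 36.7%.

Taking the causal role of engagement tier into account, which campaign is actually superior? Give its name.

Engagement tier satisfies the back-door criterion: it is not a descendant of the campaign, and it blocks the spurious path from campaign to outcome. Adjusting for it (i.e., using the within-engagement tier rates) gives the causal effect.
Within each level — warm: 51.8% vs 41.0%; cold: 28.6% vs 2.7% — Campaign V is higher every time.

Campaign V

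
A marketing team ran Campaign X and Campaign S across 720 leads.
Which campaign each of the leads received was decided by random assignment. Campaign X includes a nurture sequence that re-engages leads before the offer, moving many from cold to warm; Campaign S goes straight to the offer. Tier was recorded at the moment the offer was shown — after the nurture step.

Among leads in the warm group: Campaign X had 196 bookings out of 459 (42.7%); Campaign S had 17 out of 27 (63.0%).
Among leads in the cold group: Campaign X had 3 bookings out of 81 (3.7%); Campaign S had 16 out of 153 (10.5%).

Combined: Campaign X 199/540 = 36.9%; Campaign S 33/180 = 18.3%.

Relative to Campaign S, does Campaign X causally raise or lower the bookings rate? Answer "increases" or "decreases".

increases

The engagement tier-specific comparison favours Campaign S throughout, but the pooled figures favour Campaign X. The question is whether to condition on engagement tier.
The distribution of engagement tier is itself part of what the campaign does — it is an intermediate outcome. Holding it fixed would remove that part of the effect; the total effect is the pooled difference.
Pooled: Campaign X 36.9% vs Campaign S 18.3%; Campaign X is higher overall.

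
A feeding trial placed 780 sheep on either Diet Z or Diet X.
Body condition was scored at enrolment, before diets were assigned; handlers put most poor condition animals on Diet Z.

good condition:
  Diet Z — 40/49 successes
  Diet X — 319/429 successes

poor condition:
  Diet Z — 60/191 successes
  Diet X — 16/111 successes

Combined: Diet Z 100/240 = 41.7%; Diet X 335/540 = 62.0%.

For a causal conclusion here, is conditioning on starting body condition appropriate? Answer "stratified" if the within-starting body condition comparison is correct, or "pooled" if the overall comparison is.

stratified

The starting body condition-specific comparison favours Diet Z throughout, but the pooled figures favour Diet X. The question is whether to condition on starting body condition.
Starting body condition is set before the diet has any effect — it is not caused by the diet — and it independently drives the outcome. That makes it a confounder, so the causal comparison is within starting body condition levels.
Within each level — good condition: 81.6% vs 74.4%; poor condition: 31.4% vs 14.4% — Diet Z is higher every time.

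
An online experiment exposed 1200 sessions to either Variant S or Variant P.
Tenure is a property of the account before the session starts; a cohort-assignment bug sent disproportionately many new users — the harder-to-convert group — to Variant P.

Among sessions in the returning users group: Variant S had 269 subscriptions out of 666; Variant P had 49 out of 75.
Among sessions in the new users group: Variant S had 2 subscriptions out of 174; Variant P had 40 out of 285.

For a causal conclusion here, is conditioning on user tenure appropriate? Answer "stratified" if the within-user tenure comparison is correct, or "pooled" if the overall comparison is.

stratified

User tenure is set before the variant has any effect — it is not caused by the variant — and it independently drives the outcome. That makes it a confounder, so the causal comparison is within user tenure levels.
Within each level — returning users: 40.4% vs 65.3%; new users: 1.1% vs 14.0% — Variant P is higher every time.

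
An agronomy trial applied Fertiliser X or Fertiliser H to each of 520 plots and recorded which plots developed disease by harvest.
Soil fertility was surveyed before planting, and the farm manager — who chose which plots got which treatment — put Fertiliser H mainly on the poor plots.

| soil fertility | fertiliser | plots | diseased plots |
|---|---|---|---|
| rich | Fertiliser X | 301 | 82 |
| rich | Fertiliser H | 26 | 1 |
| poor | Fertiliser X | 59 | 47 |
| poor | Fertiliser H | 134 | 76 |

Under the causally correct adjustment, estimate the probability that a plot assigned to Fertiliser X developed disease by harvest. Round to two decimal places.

Within every soil fertility level Fertiliser H has the lower rate, yet pooled Fertiliser X does — Simpson's reversal.
Nothing the fertiliser does changes soil fertility; the imbalance is an allocation artefact. With soil fertility also predicting the outcome, the pooled figure is confounded, and the within-stratum comparison is the causal one.
Standardising Fertiliser X to the population soil fertility mix: 0.629·82/301 + 0.371·47/59 = 0.467.

0.47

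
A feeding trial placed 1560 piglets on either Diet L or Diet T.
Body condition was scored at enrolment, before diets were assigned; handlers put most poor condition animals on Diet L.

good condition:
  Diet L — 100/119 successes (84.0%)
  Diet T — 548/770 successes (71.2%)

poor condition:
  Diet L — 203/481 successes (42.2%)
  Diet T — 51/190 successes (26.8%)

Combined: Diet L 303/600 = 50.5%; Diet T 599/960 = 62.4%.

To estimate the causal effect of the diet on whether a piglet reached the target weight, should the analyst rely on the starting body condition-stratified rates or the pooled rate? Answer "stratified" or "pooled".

stratified

Starting body condition satisfies the back-door criterion: it is not a descendant of the diet, and it blocks the spurious path from diet to outcome. Adjusting for it (i.e., using the within-starting body condition rates) gives the causal effect.
Within each level — good condition: 84.0% vs 71.2%; poor condition: 42.2% vs 26.8% — Diet L is higher every time.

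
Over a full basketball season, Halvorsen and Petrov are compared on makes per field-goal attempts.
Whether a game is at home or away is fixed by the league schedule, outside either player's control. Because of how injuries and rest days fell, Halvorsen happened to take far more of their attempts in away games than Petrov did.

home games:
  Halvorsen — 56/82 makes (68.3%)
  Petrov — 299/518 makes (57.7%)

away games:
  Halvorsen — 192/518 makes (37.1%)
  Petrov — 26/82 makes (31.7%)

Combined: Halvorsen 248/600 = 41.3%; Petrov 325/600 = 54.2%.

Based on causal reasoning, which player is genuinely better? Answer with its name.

Halvorsen

Nothing the player does changes game venue; the imbalance is an allocation artefact. With game venue also predicting the outcome, the pooled figure is confounded, and the within-stratum comparison is the causal one.
Within each level — home games: 68.3% vs 57.7%; away games: 37.1% vs 31.7% — Halvorsen is higher every time.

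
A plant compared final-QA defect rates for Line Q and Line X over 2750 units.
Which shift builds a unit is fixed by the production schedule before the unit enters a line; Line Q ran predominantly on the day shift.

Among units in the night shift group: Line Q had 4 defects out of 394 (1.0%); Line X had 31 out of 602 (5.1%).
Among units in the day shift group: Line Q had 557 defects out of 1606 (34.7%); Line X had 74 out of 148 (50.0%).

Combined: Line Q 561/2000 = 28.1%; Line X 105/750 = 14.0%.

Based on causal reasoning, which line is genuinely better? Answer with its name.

Line Q

Line Q is lower inside every shift stratum but Line X is lower in aggregate. Whether to stratify depends on how shift relates to the line.
Shift satisfies the back-door criterion: it is not a descendant of the line, and it blocks the spurious path from line to outcome. Adjusting for it (i.e., using the within-shift rates) gives the causal effect.
Within each level — night shift: 1.0% vs 5.1%; day shift: 34.7% vs 50.0% — Line Q is lower every time.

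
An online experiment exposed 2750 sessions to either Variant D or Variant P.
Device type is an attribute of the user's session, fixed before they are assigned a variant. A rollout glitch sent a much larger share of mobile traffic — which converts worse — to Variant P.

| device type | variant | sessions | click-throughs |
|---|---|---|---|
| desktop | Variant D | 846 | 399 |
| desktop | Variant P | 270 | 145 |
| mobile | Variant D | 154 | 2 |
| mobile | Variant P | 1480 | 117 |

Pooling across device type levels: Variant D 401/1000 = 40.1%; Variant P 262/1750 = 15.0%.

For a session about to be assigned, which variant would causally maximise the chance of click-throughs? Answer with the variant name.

Variant P

The stratified and pooled comparisons disagree (Variant P wins within each device type; Variant D wins overall), so the answer turns on the causal role of device type.
Here device type is a common cause — it drives both which variant a case falls under and the outcome. The crude comparison mixes populations; the stratum-specific rates are the causally relevant ones.
Within each level — desktop: 47.2% vs 53.7%; mobile: 1.3% vs 7.9% — Variant P is higher every time.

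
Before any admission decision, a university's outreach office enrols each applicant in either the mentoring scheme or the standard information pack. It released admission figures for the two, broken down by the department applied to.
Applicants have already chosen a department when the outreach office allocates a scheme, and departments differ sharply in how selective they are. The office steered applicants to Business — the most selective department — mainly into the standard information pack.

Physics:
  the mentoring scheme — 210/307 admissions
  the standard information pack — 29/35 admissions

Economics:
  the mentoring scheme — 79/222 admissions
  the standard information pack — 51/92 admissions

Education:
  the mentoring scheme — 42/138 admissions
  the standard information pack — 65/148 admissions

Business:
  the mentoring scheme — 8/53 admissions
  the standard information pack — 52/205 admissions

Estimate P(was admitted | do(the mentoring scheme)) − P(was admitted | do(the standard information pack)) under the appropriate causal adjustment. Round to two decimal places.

The stratified and pooled comparisons disagree (the standard information pack wins within each department; the mentoring scheme wins overall), so the answer turns on the causal role of department.
Here department is a common cause — it drives both which outreach scheme a case falls under and the outcome. The crude comparison mixes populations; the stratum-specific rates are the causally relevant ones.
Adjusting over the population distribution of department: 0.285·(0.684−0.829) + 0.262·(0.356−0.554) + 0.238·(0.304−0.439) + 0.215·(0.151−0.254) = -0.147.

-0.15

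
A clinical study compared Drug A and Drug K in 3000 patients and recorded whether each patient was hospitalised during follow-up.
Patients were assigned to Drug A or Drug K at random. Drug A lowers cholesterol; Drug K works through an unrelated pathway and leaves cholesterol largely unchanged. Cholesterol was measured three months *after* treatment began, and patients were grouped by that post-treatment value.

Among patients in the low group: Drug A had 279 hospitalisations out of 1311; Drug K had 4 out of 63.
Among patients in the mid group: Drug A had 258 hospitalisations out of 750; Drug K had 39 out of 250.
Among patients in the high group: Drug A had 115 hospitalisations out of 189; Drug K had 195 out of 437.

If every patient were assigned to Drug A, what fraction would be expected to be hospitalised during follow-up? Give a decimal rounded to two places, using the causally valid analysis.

0.29

Drug K is lower inside every cholesterol stratum but Drug A is lower in aggregate. Whether to stratify depends on how cholesterol relates to the drug.
Cholesterol is downstream of the drug. One should not condition on a consequence of treatment, so the overall rates are the right comparison.
So P(outcome | do(Drug A)) is just the pooled rate for Drug A: 652/2250 = 0.290.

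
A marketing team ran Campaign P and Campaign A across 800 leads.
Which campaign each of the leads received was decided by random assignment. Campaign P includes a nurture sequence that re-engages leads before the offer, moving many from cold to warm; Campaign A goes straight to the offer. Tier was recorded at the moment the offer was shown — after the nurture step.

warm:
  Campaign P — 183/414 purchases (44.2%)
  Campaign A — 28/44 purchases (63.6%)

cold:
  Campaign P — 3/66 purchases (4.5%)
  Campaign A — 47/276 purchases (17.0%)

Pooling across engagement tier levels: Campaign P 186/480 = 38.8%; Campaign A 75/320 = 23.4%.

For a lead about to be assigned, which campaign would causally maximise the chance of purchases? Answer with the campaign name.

Campaign P

Engagement tier is recorded after the campaign and is itself shifted by it — it sits on the causal path from campaign to outcome. Conditioning on a mediator would strip out part of the effect we want; the pooled comparison gives the total causal effect.
Pooled: Campaign P 38.8% vs Campaign A 23.4%; Campaign P is higher overall.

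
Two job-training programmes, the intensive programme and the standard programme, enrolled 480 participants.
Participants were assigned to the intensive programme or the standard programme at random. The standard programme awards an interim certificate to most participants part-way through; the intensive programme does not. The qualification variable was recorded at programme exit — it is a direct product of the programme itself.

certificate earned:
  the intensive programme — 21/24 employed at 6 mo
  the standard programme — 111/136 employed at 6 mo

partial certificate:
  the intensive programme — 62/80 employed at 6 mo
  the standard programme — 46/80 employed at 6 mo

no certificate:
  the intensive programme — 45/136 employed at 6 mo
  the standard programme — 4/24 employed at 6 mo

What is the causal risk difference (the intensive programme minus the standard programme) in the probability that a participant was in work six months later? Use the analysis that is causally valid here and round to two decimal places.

Because the programme influences qualification attained during the programme, qualification attained during the programme is a post-treatment mediator, not a confounder. Stratifying on it would bias the estimate; the causal effect is the crude pooled difference.
The causal difference is the pooled difference: 0.533 − 0.671 = -0.138.

-0.14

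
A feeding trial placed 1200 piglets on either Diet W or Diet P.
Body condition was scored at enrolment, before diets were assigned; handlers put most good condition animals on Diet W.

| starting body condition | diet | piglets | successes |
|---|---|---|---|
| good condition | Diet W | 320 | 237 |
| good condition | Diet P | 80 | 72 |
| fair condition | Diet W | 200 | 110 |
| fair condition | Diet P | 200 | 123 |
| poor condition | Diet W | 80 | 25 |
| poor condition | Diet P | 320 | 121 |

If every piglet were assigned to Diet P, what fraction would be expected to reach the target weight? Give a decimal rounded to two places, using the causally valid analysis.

The stratified and pooled comparisons disagree (Diet P wins within each starting body condition; Diet W wins overall), so the answer turns on the causal role of starting body condition.
The imbalance in starting body condition arose from how piglets were allocated, not from anything the diet did; and starting body condition independently affects the outcome. The pooled gap is confounded — condition on starting body condition.
Standardising Diet P to the population starting body condition mix: 0.333·72/80 + 0.333·123/200 + 0.333·121/320 = 0.631.

0.63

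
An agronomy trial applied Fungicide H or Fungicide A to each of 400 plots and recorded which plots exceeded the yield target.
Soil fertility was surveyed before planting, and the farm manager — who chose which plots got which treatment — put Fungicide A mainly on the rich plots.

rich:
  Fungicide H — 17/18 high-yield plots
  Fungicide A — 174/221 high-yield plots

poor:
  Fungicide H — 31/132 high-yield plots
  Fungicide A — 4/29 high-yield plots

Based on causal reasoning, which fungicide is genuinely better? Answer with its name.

The stratified and pooled comparisons disagree (Fungicide H wins within each soil fertility; Fungicide A wins overall), so the answer turns on the causal role of soil fertility.
Soil fertility differs across fungicides for reasons unrelated to any effect of the fungicide itself, and it separately predicts the outcome — a classic confounder. We must compare within soil fertility levels.
Within each level — rich: 94.4% vs 78.7%; poor: 23.5% vs 13.8% — Fungicide H is higher every time.

Fungicide H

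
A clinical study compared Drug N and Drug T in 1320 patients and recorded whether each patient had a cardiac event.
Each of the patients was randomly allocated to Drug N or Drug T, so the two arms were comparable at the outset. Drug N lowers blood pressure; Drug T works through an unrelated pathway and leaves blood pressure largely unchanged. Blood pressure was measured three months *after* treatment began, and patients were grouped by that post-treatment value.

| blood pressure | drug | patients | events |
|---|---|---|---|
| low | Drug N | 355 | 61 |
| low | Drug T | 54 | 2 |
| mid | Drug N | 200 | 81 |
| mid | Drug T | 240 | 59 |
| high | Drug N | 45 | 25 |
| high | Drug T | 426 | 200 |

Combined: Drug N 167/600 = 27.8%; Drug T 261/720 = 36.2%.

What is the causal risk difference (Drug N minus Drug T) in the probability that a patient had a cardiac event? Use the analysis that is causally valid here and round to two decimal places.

Blood pressure lies on the pathway drug → blood pressure → outcome, so adjusting for it blocks the indirect effect. For the total causal effect of drug, use the unadjusted pooled rates.
The causal difference is the pooled difference: 0.278 − 0.362 = -0.084.

-0.08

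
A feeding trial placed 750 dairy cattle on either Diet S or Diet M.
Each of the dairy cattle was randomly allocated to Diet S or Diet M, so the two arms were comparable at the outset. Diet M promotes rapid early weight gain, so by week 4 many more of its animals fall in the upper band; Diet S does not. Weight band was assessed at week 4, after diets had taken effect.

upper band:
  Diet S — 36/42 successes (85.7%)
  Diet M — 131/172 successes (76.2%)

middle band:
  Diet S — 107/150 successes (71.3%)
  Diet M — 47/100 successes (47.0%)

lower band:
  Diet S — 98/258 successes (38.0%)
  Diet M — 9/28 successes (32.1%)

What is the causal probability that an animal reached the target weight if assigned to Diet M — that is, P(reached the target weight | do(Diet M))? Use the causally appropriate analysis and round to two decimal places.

0.62

Diet S is higher inside every week-4 weight band stratum but Diet M is higher in aggregate. Whether to stratify depends on how week-4 weight band relates to the diet.
Week-4 weight band here is a post-treatment variable shaped by the diet; conditioning on it would introduce bias rather than remove it. The overall comparison is the causal one.
So P(outcome | do(Diet M)) is just the pooled rate for Diet M: 187/300 = 0.623.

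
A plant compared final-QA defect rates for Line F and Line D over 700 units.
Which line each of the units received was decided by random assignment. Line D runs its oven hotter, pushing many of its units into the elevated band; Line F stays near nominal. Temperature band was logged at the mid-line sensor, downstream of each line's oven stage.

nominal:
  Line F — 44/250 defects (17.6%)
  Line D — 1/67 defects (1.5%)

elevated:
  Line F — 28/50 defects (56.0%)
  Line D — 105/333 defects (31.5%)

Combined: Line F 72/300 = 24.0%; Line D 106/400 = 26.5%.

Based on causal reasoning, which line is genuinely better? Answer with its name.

Stratifying would compare lines among units the lines themselves sorted into in-process temperature band groups — a form of selection on an intermediate. The unconditioned pooled rates give the total causal effect.
Pooled: Line F 24.0% vs Line D 26.5%; Line F is lower overall.

Line F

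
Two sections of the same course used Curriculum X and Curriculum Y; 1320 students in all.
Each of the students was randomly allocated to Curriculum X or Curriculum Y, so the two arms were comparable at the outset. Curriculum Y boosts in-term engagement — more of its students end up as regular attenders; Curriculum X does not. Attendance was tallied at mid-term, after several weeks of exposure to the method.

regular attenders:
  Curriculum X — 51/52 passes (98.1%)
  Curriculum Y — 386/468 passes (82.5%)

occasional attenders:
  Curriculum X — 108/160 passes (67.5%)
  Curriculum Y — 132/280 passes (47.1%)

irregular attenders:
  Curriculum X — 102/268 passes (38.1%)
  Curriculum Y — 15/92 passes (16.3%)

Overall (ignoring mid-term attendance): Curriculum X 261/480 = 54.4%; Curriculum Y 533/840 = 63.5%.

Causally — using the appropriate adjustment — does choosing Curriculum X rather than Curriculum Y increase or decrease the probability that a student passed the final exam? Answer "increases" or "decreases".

decreases

Stratifying would compare teaching methods among students the teaching methods themselves sorted into mid-term attendance groups — a form of selection on an intermediate. The unconditioned pooled rates give the total causal effect.
Pooled: Curriculum X 54.4% vs Curriculum Y 63.5%; Curriculum Y is higher overall.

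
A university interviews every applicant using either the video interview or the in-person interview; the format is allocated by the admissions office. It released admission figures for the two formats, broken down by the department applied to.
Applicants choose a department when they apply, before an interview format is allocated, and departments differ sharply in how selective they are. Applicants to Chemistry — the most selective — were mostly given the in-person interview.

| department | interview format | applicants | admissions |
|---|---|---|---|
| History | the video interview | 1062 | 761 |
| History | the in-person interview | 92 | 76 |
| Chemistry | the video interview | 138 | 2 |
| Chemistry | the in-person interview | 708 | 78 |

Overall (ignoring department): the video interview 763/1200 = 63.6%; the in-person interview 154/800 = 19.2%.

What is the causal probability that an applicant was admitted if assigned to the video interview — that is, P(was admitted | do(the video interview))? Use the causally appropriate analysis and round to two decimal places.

the in-person interview is higher inside every department stratum but the video interview is higher in aggregate. Whether to stratify depends on how department relates to the interview format.
Nothing the interview format does changes department; the imbalance is an allocation artefact. With department also predicting the outcome, the pooled figure is confounded, and the within-stratum comparison is the causal one.
Standardising the video interview to the population department mix: 0.577·761/1062 + 0.423·2/138 = 0.420.

0.42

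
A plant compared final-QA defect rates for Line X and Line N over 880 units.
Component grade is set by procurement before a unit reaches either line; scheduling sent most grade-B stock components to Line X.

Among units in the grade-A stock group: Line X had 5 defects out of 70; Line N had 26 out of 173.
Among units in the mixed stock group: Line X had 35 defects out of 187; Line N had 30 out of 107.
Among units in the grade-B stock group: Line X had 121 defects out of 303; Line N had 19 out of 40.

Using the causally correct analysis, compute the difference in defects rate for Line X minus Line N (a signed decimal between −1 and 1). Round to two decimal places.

-0.08

The component grade-specific comparison favours Line X throughout, but the pooled figures favour Line N. The question is whether to condition on component grade.
Component grade satisfies the back-door criterion: it is not a descendant of the line, and it blocks the spurious path from line to outcome. Adjusting for it (i.e., using the within-component grade rates) gives the causal effect.
Adjusting over the population distribution of component grade: 0.276·(0.071−0.150) + 0.334·(0.187−0.280) + 0.390·(0.399−0.475) = -0.082.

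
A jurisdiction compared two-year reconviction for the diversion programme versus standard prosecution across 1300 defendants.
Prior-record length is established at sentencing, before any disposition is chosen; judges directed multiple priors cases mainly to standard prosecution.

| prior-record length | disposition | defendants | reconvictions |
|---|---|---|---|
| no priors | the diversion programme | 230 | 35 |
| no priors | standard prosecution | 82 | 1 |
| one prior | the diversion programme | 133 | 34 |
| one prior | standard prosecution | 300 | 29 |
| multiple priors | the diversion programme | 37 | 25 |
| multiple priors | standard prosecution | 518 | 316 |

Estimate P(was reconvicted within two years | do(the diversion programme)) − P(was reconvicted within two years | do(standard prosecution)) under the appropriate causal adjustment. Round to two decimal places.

Nothing the disposition does changes prior-record length; the imbalance is an allocation artefact. With prior-record length also predicting the outcome, the pooled figure is confounded, and the within-stratum comparison is the causal one.
Adjusting over the population distribution of prior-record length: 0.240·(0.152−0.012) + 0.333·(0.256−0.097) + 0.427·(0.676−0.610) = +0.115.

+0.11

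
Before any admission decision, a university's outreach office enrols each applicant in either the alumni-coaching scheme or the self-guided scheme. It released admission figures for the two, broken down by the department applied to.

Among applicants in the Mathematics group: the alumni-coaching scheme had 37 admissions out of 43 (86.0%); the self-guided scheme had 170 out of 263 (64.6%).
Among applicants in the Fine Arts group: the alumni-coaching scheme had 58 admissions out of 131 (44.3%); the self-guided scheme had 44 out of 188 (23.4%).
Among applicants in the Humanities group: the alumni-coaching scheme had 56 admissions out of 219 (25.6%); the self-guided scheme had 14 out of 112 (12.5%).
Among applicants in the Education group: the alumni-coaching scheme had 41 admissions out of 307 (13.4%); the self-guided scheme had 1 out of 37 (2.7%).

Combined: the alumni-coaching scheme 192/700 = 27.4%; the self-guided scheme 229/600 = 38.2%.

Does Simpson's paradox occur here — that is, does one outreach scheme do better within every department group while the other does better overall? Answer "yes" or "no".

Within each department level (Mathematics 86.0% vs 64.6%; Fine Arts 44.3% vs 23.4%; Humanities 25.6% vs 12.5%; Education 13.4% vs 2.7%), the alumni-coaching scheme has the higher rate every time. Pooled: 27.4% vs 38.2% — the self-guided scheme has the higher rate overall. The two comparisons disagree.

yes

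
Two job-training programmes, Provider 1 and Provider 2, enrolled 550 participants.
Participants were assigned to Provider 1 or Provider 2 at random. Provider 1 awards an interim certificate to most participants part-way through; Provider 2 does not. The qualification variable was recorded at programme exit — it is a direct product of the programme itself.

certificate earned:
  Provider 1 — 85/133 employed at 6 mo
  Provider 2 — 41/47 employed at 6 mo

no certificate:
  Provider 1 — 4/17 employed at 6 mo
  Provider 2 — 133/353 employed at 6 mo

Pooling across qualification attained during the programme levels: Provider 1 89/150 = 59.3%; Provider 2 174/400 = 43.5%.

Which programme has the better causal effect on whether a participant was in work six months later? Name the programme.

Provider 2 is higher inside every qualification attained during the programme stratum but Provider 1 is higher in aggregate. Whether to stratify depends on how qualification attained during the programme relates to the programme.
Because the programme influences qualification attained during the programme, qualification attained during the programme is a post-treatment mediator, not a confounder. Stratifying on it would bias the estimate; the causal effect is the crude pooled difference.
Pooled: Provider 1 59.3% vs Provider 2 43.5%; Provider 1 is higher overall.

Provider 1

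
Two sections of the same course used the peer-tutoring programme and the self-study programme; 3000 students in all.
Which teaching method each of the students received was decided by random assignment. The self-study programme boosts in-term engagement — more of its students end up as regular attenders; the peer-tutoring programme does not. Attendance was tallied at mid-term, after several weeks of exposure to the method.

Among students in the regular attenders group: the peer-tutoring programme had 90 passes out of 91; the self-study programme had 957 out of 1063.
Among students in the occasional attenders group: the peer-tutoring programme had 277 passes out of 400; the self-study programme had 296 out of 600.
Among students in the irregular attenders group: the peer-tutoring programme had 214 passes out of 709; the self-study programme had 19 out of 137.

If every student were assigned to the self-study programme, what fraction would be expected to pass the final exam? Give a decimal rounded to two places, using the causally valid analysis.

0.71

Mid-term attendance here is a post-treatment variable shaped by the teaching method; conditioning on it would introduce bias rather than remove it. The overall comparison is the causal one.
So P(outcome | do(the self-study programme)) is just the pooled rate for the self-study programme: 1272/1800 = 0.707.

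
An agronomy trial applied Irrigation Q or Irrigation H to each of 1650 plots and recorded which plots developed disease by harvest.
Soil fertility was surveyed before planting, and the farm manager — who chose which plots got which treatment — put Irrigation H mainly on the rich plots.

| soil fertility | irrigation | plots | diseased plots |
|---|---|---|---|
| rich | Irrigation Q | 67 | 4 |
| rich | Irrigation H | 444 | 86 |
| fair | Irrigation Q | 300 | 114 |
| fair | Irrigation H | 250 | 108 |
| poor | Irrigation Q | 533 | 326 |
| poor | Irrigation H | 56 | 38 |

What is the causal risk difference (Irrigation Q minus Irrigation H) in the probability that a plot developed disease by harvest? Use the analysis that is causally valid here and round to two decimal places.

-0.08

Soil fertility differs across irrigations for reasons unrelated to any effect of the irrigation itself, and it separately predicts the outcome — a classic confounder. We must compare within soil fertility levels.
Adjusting over the population distribution of soil fertility: 0.310·(0.060−0.194) + 0.333·(0.380−0.432) + 0.357·(0.612−0.679) = -0.083.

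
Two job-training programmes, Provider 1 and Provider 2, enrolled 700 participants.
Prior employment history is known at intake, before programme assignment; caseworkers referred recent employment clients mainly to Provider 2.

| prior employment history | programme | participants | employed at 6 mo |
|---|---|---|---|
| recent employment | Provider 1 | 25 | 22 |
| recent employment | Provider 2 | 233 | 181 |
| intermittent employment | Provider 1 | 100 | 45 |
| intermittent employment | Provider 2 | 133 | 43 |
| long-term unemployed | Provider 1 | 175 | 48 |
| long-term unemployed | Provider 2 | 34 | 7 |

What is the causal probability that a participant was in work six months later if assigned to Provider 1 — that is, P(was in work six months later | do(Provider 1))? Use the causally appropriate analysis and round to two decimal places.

0.56

Since prior employment history is a pre-existing factor (not a product of the programme) and it affects the outcome on its own, it is a confounder. The stratified rates, not the pooled rate, identify the causal effect.
Standardising Provider 1 to the population prior employment history mix: 0.369·22/25 + 0.333·45/100 + 0.299·48/175 = 0.556.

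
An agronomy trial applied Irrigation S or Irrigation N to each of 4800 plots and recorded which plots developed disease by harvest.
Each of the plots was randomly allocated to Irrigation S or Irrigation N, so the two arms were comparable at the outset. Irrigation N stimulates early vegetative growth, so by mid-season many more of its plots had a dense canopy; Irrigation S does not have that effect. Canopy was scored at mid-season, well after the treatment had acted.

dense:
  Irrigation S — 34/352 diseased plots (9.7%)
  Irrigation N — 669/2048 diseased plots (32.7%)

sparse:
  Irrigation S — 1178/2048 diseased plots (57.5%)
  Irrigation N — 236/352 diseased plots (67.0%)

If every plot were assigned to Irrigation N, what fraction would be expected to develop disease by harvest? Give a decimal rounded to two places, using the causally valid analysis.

0.38

The stratified and pooled comparisons disagree (Irrigation S wins within each mid-season canopy; Irrigation N wins overall), so the answer turns on the causal role of mid-season canopy.
Mid-season canopy lies on the pathway irrigation → mid-season canopy → outcome, so adjusting for it blocks the indirect effect. For the total causal effect of irrigation, use the unadjusted pooled rates.
So P(outcome | do(Irrigation N)) is just the pooled rate for Irrigation N: 905/2400 = 0.377.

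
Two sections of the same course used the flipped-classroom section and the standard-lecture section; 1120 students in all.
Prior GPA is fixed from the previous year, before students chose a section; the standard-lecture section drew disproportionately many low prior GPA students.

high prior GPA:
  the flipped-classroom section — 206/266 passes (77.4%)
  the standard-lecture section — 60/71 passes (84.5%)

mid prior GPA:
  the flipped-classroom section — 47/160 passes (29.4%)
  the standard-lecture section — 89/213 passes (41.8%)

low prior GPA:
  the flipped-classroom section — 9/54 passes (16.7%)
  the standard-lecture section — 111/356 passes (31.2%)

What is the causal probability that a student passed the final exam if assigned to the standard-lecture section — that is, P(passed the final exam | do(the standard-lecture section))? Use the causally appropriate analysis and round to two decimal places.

The imbalance in prior GPA band arose from how students were allocated, not from anything the teaching method did; and prior GPA band independently affects the outcome. The pooled gap is confounded — condition on prior GPA band.
Standardising the standard-lecture section to the population prior GPA band mix: 0.301·60/71 + 0.333·89/213 + 0.366·111/356 = 0.508.

0.51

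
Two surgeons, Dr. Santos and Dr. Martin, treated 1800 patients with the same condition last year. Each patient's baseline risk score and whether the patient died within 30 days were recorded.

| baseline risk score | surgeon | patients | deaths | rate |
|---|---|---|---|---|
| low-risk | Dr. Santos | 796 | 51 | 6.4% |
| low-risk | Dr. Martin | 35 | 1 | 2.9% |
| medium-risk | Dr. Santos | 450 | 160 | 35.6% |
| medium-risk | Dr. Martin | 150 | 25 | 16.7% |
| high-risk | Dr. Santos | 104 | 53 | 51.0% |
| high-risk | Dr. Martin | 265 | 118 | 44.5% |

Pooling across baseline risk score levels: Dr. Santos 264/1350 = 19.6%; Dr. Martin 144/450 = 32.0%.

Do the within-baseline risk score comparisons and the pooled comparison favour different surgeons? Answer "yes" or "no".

Within each baseline risk score level (low-risk 6.4% vs 2.9%; medium-risk 35.6% vs 16.7%; high-risk 51.0% vs 44.5%), Dr. Martin has the lower rate every time. Pooled: 19.6% vs 32.0% — Dr. Santos has the lower rate overall. The two comparisons disagree.

yes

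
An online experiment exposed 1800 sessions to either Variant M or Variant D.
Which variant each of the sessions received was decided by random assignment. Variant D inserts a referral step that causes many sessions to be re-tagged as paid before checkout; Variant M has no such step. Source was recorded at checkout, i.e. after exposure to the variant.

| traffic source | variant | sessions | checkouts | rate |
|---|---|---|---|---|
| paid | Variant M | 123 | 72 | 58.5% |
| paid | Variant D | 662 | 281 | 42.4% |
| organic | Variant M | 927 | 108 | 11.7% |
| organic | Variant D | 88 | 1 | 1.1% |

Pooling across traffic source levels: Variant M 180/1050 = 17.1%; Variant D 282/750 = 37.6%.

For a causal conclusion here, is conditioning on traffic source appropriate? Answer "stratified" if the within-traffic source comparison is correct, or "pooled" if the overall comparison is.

Within every traffic source level Variant M has the higher rate, yet pooled Variant D does — Simpson's reversal.
Because the variant influences traffic source, traffic source is a post-treatment mediator, not a confounder. Stratifying on it would bias the estimate; the causal effect is the crude pooled difference.
Pooled: Variant M 17.1% vs Variant D 37.6%; Variant D is higher overall.

pooled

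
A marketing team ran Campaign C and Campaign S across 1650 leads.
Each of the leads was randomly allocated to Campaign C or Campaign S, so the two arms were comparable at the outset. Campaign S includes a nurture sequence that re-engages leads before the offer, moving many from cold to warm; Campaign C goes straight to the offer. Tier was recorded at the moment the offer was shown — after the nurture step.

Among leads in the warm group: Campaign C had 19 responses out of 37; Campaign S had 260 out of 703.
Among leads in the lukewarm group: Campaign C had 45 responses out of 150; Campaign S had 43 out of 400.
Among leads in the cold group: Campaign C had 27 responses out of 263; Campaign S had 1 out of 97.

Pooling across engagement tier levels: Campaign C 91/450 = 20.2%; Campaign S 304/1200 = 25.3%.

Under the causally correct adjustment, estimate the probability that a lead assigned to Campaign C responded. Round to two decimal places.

The distribution of engagement tier is itself part of what the campaign does — it is an intermediate outcome. Holding it fixed would remove that part of the effect; the total effect is the pooled difference.
So P(outcome | do(Campaign C)) is just the pooled rate for Campaign C: 91/450 = 0.202.

0.20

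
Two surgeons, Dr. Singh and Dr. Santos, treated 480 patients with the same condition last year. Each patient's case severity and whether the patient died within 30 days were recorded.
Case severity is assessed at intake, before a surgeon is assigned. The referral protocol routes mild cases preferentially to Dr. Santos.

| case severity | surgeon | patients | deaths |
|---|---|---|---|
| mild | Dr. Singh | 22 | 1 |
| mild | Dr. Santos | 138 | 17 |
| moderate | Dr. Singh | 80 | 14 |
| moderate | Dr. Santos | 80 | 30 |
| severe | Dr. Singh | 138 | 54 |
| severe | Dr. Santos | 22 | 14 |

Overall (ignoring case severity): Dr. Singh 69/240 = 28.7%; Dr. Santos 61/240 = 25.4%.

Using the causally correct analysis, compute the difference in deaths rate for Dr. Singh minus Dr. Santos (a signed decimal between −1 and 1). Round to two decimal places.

Here case severity is a common cause — it drives both which surgeon a case falls under and the outcome. The crude comparison mixes populations; the stratum-specific rates are the causally relevant ones.
Adjusting over the population distribution of case severity: 0.333·(0.045−0.123) + 0.333·(0.175−0.375) + 0.333·(0.391−0.636) = -0.174.

-0.17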